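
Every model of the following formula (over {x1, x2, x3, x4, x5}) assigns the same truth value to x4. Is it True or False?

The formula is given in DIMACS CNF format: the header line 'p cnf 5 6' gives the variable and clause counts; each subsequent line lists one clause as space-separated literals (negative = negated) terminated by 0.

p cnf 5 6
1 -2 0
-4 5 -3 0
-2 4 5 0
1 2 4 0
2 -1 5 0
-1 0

True

Suppose x4 = False.
The clause (¬x1) is unit, so x1 = False.
The clause (¬x2) is unit, so x2 = False.
That conflicts with the unit clause (x2).
So every satisfying assignment has x4 = True.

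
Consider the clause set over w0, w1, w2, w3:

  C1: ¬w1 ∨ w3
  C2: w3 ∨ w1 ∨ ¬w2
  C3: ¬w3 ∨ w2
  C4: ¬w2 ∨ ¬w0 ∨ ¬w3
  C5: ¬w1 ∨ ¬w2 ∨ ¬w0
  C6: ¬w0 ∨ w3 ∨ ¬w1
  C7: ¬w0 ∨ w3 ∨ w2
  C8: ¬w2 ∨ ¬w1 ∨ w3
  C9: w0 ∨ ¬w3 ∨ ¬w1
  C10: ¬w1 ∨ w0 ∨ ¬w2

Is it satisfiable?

Branch on w1: set w1 = False.
Branch on w3: set w3 = True.
The clause (w2) is unit, so w2 = True.
The clause (¬w0) is unit, so w0 = False.
Every clause now holds.
A satisfying assignment: w0 ↦ False; w1 ↦ False; w2 ↦ True; w3 ↦ True.

Satisfiable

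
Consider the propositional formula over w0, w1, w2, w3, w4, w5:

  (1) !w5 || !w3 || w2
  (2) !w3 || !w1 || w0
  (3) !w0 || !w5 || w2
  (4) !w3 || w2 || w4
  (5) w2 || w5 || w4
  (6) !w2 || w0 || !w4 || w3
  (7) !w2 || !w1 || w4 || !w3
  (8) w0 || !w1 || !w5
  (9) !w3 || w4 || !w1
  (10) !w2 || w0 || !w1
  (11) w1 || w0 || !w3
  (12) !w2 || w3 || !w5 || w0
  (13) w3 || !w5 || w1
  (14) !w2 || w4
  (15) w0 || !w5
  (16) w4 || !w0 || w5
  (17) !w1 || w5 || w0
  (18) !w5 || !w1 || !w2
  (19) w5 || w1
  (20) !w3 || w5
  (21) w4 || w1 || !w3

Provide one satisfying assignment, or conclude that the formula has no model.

Try w2 = true.
(w4) alone gives w4 = true.
Try w0 = true.
Try w5 = false.
(w1) alone gives w1 = true.
(!w3) alone gives w3 = false.
This assignment satisfies each clause.

w0=true, w1=true, w2=true, w3=false, w4=true, w5=false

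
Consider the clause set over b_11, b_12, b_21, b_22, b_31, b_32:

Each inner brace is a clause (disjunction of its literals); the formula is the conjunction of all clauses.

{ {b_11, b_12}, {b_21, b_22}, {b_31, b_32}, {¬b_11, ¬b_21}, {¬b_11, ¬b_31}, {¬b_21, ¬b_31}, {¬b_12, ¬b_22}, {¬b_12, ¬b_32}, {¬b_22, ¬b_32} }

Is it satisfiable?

No, unsatisfiable

Suppose b_11 = True.
From the singleton clause (¬b_21), b_21 = False.
From the singleton clause (b_22), b_22 = True.
From the singleton clause (¬b_31), b_31 = False.
From the singleton clause (b_32), b_32 = True.
That conflicts with the unit clause (¬b_32).
So b_11 must be the other value — set b_11 = False.
From the singleton clause (b_12), b_12 = True.
From the singleton clause (¬b_22), b_22 = False.
From the singleton clause (b_21), b_21 = True.
From the singleton clause (¬b_31), b_31 = False.
From the singleton clause (b_32), b_32 = True.
That conflicts with the unit clause (¬b_32).
Both values of b_11 lead to a conflict.
No assignment satisfies every clause.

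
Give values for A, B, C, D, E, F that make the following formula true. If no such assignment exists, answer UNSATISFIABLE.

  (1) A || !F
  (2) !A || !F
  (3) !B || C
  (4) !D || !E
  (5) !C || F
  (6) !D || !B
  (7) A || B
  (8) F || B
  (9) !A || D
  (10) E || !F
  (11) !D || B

Try A = true.
From the singleton clause (!F), F = false.
From the singleton clause (!C), C = false.
From the singleton clause (!B), B = false.
But (B) is also a unit clause — contradiction.
Backtrack on A: now try A = false.
From the singleton clause (!F), F = false.
From the singleton clause (!C), C = false.
From the singleton clause (!B), B = false.
But (B) is also a unit clause — contradiction.
Neither A = true nor A = false works.

UNSATISFIABLE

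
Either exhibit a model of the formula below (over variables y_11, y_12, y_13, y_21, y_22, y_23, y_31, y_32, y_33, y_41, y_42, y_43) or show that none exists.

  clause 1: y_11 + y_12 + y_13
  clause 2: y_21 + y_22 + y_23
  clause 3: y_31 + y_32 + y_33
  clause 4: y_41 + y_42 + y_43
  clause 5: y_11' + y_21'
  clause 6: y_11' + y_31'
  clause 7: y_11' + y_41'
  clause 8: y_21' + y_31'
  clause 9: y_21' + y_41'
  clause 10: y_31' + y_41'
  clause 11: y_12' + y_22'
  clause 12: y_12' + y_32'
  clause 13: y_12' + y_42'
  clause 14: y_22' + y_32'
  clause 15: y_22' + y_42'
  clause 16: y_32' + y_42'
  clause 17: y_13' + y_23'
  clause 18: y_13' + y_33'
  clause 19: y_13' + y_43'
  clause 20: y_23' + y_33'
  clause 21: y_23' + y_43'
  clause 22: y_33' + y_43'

Suppose y_11 = 0.
Suppose y_12 = 1.
Unit clause (y_22') forces y_22 = 0.
Unit clause (y_32') forces y_32 = 0.
Unit clause (y_42') forces y_42 = 0.
Suppose y_21 = 1.
Unit clause (y_31') forces y_31 = 0.
Unit clause (y_33) forces y_33 = 1.
Unit clause (y_41') forces y_41 = 0.
Unit clause (y_43) forces y_43 = 1.
But (y_43') is also a unit clause — contradiction.
That branch fails; take y_21 = 0 instead.
Unit clause (y_23) forces y_23 = 1.
Unit clause (y_13') forces y_13 = 0.
Unit clause (y_33') forces y_33 = 0.
Unit clause (y_31) forces y_31 = 1.
Unit clause (y_41') forces y_41 = 0.
Unit clause (y_43) forces y_43 = 1.
But (y_43') is also a unit clause — contradiction.
Neither y_21 = 1 nor y_21 = 0 works.
That branch fails; take y_12 = 0 instead.
Unit clause (y_13) forces y_13 = 1.
Unit clause (y_23') forces y_23 = 0.
Unit clause (y_33') forces y_33 = 0.
Unit clause (y_43') forces y_43 = 0.
Suppose y_21 = 1.
Unit clause (y_31') forces y_31 = 0.
Unit clause (y_32) forces y_32 = 1.
Unit clause (y_41') forces y_41 = 0.
Unit clause (y_42) forces y_42 = 1.
But (y_42') is also a unit clause — contradiction.
That branch fails; take y_21 = 0 instead.
Unit clause (y_22) forces y_22 = 1.
Unit clause (y_32') forces y_32 = 0.
Unit clause (y_31) forces y_31 = 1.
Unit clause (y_41') forces y_41 = 0.
Unit clause (y_42) forces y_42 = 1.
But (y_42') is also a unit clause — contradiction.
Neither y_21 = 1 nor y_21 = 0 works.
Neither y_12 = 1 nor y_12 = 0 works.
That branch fails; take y_11 = 1 instead.
Unit clause (y_21') forces y_21 = 0.
Unit clause (y_31') forces y_31 = 0.
Unit clause (y_41') forces y_41 = 0.
Suppose y_22 = 1.
Unit clause (y_12') forces y_12 = 0.
Unit clause (y_32') forces y_32 = 0.
Unit clause (y_33) forces y_33 = 1.
Unit clause (y_42') forces y_42 = 0.
Unit clause (y_43) forces y_43 = 1.
But (y_43') is also a unit clause — contradiction.
That branch fails; take y_22 = 0 instead.
Unit clause (y_23) forces y_23 = 1.
Unit clause (y_13') forces y_13 = 0.
Unit clause (y_33') forces y_33 = 0.
Unit clause (y_32) forces y_32 = 1.
Unit clause (y_12') forces y_12 = 0.
Unit clause (y_42') forces y_42 = 0.
Unit clause (y_43) forces y_43 = 1.
But (y_43') is also a unit clause — contradiction.
Neither y_22 = 1 nor y_22 = 0 works.
Neither y_11 = 1 nor y_11 = 0 works.

UNSATISFIABLE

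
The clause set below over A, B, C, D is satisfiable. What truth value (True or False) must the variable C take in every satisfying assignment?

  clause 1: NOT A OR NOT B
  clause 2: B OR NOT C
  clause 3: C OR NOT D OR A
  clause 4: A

False

Suppose C = true.
The clause (B) is unit, so B = true.
The clause (NOT A) is unit, so A = false.
That conflicts with the unit clause (A).
So every satisfying assignment has C = False.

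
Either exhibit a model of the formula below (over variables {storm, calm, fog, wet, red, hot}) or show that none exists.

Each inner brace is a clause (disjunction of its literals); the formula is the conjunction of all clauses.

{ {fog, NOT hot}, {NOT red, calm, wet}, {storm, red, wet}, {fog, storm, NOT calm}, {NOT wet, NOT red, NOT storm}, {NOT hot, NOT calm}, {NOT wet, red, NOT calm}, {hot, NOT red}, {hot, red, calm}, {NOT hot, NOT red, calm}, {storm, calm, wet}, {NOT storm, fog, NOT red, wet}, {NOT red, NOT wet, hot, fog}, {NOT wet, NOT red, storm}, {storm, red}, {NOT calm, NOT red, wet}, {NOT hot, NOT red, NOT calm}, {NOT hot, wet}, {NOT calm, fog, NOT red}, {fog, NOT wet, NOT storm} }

storm: true,  calm: true,  fog: true,  wet: false,  red: false,  hot: false

Case fog = true:
Case hot = false:
Unit clause (NOT red) forces red = false.
Unit clause (calm) forces calm = true.
Unit clause (NOT wet) forces wet = false.
Unit clause (storm) forces storm = true.
This assignment satisfies each clause.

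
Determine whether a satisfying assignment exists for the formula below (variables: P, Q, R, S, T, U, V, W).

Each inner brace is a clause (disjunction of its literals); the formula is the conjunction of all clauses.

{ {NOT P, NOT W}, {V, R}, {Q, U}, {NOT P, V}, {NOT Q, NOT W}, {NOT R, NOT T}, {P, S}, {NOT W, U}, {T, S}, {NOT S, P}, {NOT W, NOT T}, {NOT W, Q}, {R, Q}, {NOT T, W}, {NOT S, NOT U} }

Yes

Try P = true.
(NOT W) alone gives W = false.
(V) alone gives V = true.
(NOT T) alone gives T = false.
(S) alone gives S = true.
(NOT U) alone gives U = false.
(Q) alone gives Q = true.
Every clause is now satisfied; R is unconstrained.
A satisfying assignment: P=true, Q=true, R=true, S=true, T=false, U=false, V=true, W=false.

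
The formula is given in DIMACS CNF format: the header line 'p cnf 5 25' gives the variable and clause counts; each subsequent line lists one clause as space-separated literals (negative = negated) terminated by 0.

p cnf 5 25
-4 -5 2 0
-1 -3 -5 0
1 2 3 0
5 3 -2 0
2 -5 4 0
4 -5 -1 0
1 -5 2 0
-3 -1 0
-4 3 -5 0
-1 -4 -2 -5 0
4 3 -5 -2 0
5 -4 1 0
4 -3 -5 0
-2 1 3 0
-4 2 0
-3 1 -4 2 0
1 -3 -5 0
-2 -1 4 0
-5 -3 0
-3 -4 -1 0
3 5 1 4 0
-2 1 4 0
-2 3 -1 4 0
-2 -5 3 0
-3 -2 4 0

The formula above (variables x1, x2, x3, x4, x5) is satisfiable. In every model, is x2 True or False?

Suppose x2 = True.
Case x5 = True:
Unit clause (¬x3) forces x3 = False.
Now (x3) is unsatisfied and unit — conflict.
Undo x5 and try x5 = False.
Unit clause (x3) forces x3 = True.
Unit clause (¬x1) forces x1 = False.
Unit clause (¬x4) forces x4 = False.
Now (x4) is unsatisfied and unit — conflict.
Neither x5 = True nor x5 = False works.
So every satisfying assignment has x2 = False.

False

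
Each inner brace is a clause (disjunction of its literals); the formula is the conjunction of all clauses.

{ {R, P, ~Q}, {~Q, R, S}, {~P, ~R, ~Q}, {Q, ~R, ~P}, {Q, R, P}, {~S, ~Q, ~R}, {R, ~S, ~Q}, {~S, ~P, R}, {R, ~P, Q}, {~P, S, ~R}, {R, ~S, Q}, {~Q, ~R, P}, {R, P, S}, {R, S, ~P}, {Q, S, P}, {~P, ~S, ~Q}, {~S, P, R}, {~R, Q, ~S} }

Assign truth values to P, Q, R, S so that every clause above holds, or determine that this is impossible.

Branch on R: set R = 1.
Branch on P: set P = 0.
From the singleton clause (~Q), Q = 0.
From the singleton clause (S), S = 1.
Now (~S) is unsatisfied and unit — conflict.
That branch fails; take P = 1 instead.
From the singleton clause (~Q), Q = 0.
Now (Q) is unsatisfied and unit — conflict.
Neither P = 1 nor P = 0 works.
That branch fails; take R = 0 instead.
Branch on P: set P = 1.
From the singleton clause (~S), S = 0.
Now (S) is unsatisfied and unit — conflict.
That branch fails; take P = 0 instead.
From the singleton clause (~Q), Q = 0.
Now (Q) is unsatisfied and unit — conflict.
Neither P = 1 nor P = 0 works.
Neither R = 1 nor R = 0 works.

UNSATISFIABLE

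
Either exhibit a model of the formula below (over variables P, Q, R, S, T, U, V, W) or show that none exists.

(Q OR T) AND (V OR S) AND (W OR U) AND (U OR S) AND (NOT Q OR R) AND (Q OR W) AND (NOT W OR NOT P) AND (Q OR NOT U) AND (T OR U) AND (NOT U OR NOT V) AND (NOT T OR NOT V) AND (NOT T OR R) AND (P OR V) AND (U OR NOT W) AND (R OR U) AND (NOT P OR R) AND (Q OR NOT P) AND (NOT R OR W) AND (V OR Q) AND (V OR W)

UNSATISFIABLE

Branch on Q: set Q = true.
The clause (R) is unit, so R = true.
The clause (W) is unit, so W = true.
The clause (NOT P) is unit, so P = false.
The clause (V) is unit, so V = true.
The clause (NOT U) is unit, so U = false.
That conflicts with the unit clause (U).
So Q must be the other value — set Q = false.
The clause (T) is unit, so T = true.
The clause (W) is unit, so W = true.
The clause (NOT P) is unit, so P = false.
The clause (NOT U) is unit, so U = false.
That conflicts with the unit clause (U).
Neither Q = true nor Q = false works.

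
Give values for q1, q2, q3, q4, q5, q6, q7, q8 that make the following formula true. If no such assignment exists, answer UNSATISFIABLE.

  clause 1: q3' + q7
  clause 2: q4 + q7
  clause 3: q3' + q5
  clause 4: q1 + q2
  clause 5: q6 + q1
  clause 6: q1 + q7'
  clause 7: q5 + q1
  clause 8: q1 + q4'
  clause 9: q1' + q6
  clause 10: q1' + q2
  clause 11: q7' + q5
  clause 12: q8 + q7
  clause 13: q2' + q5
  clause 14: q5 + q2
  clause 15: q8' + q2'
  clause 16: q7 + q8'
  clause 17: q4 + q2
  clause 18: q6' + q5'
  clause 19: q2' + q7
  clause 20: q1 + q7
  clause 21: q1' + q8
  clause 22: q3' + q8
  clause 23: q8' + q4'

UNSATISFIABLE

Try q3 = 0.
Try q4 = 1.
(q1) alone gives q1 = 1.
(q6) alone gives q6 = 1.
(q2) alone gives q2 = 1.
(q5) alone gives q5 = 1.
Now (q5') is unsatisfied and unit — conflict.
Backtrack on q4: now try q4 = 0.
(q7) alone gives q7 = 1.
(q1) alone gives q1 = 1.
(q6) alone gives q6 = 1.
(q2) alone gives q2 = 1.
(q5) alone gives q5 = 1.
Now (q5') is unsatisfied and unit — conflict.
Neither q4 = 1 nor q4 = 0 works.
Backtrack on q3: now try q3 = 1.
(q7) alone gives q7 = 1.
(q5) alone gives q5 = 1.
(q1) alone gives q1 = 1.
(q6) alone gives q6 = 1.
Now (q6') is unsatisfied and unit — conflict.
Neither q3 = 1 nor q3 = 0 works.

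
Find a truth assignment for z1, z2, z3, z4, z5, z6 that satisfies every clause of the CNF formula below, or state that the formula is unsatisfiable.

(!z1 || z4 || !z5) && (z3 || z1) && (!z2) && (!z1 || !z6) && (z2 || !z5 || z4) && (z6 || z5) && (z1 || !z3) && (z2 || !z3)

z1=true, z2=false, z3=false, z4=true, z5=true, z6=false

(!z2) alone gives z2 = false.
(!z3) alone gives z3 = false.
(z1) alone gives z1 = true.
(!z6) alone gives z6 = false.
(z5) alone gives z5 = true.
(z4) alone gives z4 = true.
Every clause now holds.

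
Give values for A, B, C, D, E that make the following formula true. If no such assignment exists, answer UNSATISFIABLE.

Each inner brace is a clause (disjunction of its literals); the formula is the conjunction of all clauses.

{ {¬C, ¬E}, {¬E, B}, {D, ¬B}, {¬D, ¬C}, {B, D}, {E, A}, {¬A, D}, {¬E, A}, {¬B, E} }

Case C = False:
Case E = True:
Unit clause (B) forces B = True.
Unit clause (D) forces D = True.
Unit clause (A) forces A = True.
Every clause now holds.

A: True,  B: True,  C: False,  D: True,  E: True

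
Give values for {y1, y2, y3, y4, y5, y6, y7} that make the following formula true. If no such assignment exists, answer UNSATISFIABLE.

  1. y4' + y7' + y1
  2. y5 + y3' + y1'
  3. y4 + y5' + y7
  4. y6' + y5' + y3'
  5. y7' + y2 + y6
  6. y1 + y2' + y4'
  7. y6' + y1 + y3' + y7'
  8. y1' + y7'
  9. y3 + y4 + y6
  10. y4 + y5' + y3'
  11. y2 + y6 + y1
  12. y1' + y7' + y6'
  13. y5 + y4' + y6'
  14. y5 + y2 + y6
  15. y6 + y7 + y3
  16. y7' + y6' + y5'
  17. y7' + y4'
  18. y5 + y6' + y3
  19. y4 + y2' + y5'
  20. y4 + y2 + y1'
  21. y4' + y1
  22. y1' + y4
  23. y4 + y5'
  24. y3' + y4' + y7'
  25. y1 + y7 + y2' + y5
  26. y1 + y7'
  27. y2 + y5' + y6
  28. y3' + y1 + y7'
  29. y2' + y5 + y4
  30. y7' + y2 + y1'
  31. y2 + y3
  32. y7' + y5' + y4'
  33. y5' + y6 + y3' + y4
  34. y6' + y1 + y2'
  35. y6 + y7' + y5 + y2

Branch on y1: set y1 = 1.
The clause (y7') is unit, so y7 = 0.
The clause (y4) is unit, so y4 = 1.
Branch on y5: set y5 = 1.
Branch on y6: set y6 = 1.
The clause (y3') is unit, so y3 = 0.
The clause (y2) is unit, so y2 = 1.
Every clause now holds.

y1 ↦ 1, y2 ↦ 1, y3 ↦ 0, y4 ↦ 1, y5 ↦ 1, y6 ↦ 1, y7 ↦ 0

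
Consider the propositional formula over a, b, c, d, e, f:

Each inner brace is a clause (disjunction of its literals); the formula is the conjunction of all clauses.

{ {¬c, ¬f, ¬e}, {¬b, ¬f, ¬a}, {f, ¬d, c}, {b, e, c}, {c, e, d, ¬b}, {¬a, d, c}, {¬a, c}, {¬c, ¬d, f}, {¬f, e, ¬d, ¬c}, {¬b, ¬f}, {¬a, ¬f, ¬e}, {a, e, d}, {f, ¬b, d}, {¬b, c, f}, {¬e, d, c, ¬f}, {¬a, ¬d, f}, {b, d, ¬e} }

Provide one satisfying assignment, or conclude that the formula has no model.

a: True,  b: False,  c: True,  d: False,  e: False,  f: False

Case a = True:
Unit clause (c) forces c = True.
Case f = False:
Unit clause (¬d) forces d = False.
Unit clause (¬b) forces b = False.
Unit clause (¬e) forces e = False.
Every clause now holds.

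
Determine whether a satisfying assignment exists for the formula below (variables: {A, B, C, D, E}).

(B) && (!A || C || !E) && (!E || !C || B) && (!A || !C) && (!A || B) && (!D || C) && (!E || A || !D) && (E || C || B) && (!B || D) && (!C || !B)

The clause (B) is unit, so B = true.
The clause (D) is unit, so D = true.
The clause (C) is unit, so C = true.
Now (!C) is unsatisfied and unit — conflict.
No assignment satisfies every clause.

Unsatisfiable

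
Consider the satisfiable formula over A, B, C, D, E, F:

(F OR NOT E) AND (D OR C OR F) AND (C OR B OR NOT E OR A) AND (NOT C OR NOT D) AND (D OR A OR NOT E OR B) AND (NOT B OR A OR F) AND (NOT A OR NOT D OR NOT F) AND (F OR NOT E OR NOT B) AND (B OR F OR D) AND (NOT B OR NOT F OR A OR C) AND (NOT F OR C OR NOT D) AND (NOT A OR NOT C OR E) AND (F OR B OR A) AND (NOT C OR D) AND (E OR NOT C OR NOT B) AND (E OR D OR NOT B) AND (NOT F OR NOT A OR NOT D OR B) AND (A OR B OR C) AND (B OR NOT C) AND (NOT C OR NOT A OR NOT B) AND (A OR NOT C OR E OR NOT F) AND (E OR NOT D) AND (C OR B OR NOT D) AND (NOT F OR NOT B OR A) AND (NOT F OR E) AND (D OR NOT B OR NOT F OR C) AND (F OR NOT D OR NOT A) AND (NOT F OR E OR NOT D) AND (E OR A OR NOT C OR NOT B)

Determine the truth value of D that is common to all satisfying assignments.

Suppose D = true.
From the singleton clause (NOT C), C = false.
From the singleton clause (NOT F), F = false.
From the singleton clause (NOT E), E = false.
That conflicts with the unit clause (E).
So every satisfying assignment has D = False.

False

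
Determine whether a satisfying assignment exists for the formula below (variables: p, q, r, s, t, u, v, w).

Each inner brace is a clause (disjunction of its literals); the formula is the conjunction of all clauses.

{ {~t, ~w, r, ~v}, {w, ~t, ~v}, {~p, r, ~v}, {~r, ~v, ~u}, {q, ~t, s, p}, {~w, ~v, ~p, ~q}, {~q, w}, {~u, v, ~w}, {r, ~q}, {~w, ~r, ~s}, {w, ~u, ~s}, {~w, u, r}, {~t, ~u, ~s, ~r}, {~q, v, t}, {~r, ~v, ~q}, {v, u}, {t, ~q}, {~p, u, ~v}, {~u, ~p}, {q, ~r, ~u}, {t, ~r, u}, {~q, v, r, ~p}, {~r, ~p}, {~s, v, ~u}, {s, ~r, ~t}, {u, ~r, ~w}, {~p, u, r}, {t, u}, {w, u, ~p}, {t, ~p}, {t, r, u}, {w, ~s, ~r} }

Try q = 0.
Try v = 1.
Try w = 1.
Try t = 0.
(u) alone gives u = 1.
(~r) alone gives r = 0.
(~p) alone gives p = 0.
Every clause is now satisfied; s is unconstrained.
A satisfying assignment: p=0, q=0, r=0, s=0, t=0, u=1, v=1, w=1.

Satisfiable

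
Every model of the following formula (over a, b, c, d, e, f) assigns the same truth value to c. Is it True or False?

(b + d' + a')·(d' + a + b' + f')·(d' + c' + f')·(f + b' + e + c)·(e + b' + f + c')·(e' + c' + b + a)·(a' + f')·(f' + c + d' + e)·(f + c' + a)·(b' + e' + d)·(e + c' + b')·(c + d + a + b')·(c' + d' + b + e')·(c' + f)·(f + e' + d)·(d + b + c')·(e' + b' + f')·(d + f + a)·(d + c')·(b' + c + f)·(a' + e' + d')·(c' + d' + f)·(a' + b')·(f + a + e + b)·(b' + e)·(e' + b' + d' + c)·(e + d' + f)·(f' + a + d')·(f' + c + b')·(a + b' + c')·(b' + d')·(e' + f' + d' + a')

False

Suppose c = 1.
Unit clause (f) forces f = 1.
Unit clause (d') forces d = 0.
But (d) is also a unit clause — contradiction.
So every satisfying assignment has c = False.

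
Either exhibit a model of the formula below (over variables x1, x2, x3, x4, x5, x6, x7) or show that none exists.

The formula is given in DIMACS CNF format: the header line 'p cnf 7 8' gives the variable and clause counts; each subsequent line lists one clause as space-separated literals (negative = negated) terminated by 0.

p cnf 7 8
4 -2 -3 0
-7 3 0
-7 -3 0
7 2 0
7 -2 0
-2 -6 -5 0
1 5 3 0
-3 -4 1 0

Suppose x7 = False.
From the singleton clause (x2), x2 = True.
But (¬x2) is also a unit clause — contradiction.
Undo x7 and try x7 = True.
From the singleton clause (x3), x3 = True.
But (¬x3) is also a unit clause — contradiction.
Either choice for x7 ends in contradiction.

UNSATISFIABLE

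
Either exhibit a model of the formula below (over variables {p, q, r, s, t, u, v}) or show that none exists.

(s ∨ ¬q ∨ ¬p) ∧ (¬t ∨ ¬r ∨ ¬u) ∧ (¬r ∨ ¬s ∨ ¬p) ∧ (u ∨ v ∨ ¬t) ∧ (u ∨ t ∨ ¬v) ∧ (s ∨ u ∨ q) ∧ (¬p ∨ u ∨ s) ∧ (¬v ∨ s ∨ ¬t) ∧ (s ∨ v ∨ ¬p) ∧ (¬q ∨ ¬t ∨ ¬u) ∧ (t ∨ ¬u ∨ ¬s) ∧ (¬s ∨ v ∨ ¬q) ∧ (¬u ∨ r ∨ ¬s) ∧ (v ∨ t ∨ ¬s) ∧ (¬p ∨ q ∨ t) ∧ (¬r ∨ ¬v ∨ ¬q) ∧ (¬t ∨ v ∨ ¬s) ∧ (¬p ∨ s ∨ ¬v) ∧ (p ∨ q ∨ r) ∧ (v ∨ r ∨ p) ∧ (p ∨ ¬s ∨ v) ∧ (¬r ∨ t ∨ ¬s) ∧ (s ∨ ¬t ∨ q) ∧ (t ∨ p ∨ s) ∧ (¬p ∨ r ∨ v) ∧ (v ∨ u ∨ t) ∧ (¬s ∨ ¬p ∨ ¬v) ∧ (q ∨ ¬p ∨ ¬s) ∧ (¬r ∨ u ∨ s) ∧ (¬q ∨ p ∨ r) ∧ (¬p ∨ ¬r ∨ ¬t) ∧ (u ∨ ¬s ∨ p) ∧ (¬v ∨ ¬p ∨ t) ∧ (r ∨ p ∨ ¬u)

UNSATISFIABLE

Case s = True:
Case r = False:
Unit clause (¬u) forces u = False.
Unit clause (p) forces p = True.
Unit clause (v) forces v = True.
But (¬v) is also a unit clause — contradiction.
Undo r and try r = True.
Unit clause (¬p) forces p = False.
Unit clause (v) forces v = True.
Unit clause (¬q) forces q = False.
Unit clause (t) forces t = True.
Unit clause (¬u) forces u = False.
But (u) is also a unit clause — contradiction.
Both values of r lead to a conflict.
Undo s and try s = False.
Case q = False:
Unit clause (u) forces u = True.
Unit clause (¬t) forces t = False.
Unit clause (¬p) forces p = False.
But (p) is also a unit clause — contradiction.
Undo q and try q = True.
Unit clause (¬p) forces p = False.
Unit clause (t) forces t = True.
Unit clause (¬v) forces v = False.
Unit clause (u) forces u = True.
But (¬u) is also a unit clause — contradiction.
Both values of q lead to a conflict.
Both values of s lead to a conflict.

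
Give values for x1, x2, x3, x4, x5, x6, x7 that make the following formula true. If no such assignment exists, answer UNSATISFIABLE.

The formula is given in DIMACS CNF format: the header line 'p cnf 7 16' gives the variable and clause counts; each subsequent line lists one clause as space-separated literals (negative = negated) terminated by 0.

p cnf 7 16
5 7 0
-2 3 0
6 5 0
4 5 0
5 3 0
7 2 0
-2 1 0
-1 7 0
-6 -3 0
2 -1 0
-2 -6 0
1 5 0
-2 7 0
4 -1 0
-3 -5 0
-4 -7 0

x1 ↦ False; x2 ↦ False; x3 ↦ False; x4 ↦ False; x5 ↦ True; x6 ↦ True; x7 ↦ True

Case x5 = True:
Unit clause (¬x3) forces x3 = False.
Unit clause (¬x2) forces x2 = False.
Unit clause (x7) forces x7 = True.
Unit clause (¬x1) forces x1 = False.
Unit clause (¬x4) forces x4 = False.
Every clause is now satisfied; x6 is unconstrained.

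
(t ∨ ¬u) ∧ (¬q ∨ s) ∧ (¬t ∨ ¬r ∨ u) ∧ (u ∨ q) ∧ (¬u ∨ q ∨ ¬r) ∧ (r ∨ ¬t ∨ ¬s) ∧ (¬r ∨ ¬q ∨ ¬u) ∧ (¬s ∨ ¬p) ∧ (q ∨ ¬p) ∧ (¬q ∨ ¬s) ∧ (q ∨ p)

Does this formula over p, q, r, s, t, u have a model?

No

Case t = True:
Case q = False:
The clause (u) is unit, so u = True.
The clause (¬r) is unit, so r = False.
The clause (¬s) is unit, so s = False.
The clause (¬p) is unit, so p = False.
Now (p) is unsatisfied and unit — conflict.
Backtrack on q: now try q = True.
The clause (s) is unit, so s = True.
Now (¬s) is unsatisfied and unit — conflict.
Both values of q lead to a conflict.
Backtrack on t: now try t = False.
The clause (¬u) is unit, so u = False.
The clause (q) is unit, so q = True.
The clause (s) is unit, so s = True.
Now (¬s) is unsatisfied and unit — conflict.
Both values of t lead to a conflict.
No assignment satisfies every clause.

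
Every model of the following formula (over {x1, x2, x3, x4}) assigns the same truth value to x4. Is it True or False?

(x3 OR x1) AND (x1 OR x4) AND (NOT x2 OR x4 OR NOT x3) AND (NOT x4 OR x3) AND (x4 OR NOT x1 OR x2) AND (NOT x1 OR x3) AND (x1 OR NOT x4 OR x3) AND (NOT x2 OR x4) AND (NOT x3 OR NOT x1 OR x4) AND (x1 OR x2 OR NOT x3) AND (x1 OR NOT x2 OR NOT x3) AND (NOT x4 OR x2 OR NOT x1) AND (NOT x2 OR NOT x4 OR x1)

Suppose x4 = false.
(x1) alone gives x1 = true.
(x2) alone gives x2 = true.
Now (NOT x2) is unsatisfied and unit — conflict.
So every satisfying assignment has x4 = True.

True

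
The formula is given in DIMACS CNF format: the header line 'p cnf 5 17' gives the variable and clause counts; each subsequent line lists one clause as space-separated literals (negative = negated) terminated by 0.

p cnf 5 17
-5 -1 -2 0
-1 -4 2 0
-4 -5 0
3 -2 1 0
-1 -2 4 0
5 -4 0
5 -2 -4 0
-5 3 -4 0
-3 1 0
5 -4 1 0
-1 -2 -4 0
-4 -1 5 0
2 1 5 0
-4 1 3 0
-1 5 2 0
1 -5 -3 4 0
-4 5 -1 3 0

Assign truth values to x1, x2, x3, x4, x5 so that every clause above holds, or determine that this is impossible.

Branch on x4: set x4 = False.
Branch on x1: set x1 = False.
From the singleton clause (¬x3), x3 = False.
From the singleton clause (¬x2), x2 = False.
From the singleton clause (x5), x5 = True.
All clauses are satisfied.

x1 ↦ False,  x2 ↦ False,  x3 ↦ False,  x4 ↦ False,  x5 ↦ True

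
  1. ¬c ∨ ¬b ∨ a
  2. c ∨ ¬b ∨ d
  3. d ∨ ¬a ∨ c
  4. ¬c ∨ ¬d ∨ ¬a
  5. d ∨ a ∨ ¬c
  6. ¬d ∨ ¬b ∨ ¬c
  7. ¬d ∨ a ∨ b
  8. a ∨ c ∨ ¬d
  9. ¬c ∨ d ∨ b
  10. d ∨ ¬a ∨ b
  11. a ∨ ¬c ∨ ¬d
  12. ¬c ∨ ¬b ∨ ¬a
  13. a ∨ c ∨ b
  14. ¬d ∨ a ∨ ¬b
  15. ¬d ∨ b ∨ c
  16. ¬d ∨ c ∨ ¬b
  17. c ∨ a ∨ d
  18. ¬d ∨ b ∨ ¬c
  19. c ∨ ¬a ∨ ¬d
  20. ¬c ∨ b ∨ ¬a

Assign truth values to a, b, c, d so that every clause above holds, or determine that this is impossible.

Case c = False:
Case b = False:
(a) alone gives a = True.
(d) alone gives d = True.
Now (¬d) is unsatisfied and unit — conflict.
Undo b and try b = True.
(d) alone gives d = True.
Now (¬d) is unsatisfied and unit — conflict.
Neither b = True nor b = False works.
Undo c and try c = True.
Case b = False:
(d) alone gives d = True.
Now (¬d) is unsatisfied and unit — conflict.
Undo b and try b = True.
(a) alone gives a = True.
Now (¬a) is unsatisfied and unit — conflict.
Neither b = True nor b = False works.
Neither c = True nor c = False works.

UNSATISFIABLE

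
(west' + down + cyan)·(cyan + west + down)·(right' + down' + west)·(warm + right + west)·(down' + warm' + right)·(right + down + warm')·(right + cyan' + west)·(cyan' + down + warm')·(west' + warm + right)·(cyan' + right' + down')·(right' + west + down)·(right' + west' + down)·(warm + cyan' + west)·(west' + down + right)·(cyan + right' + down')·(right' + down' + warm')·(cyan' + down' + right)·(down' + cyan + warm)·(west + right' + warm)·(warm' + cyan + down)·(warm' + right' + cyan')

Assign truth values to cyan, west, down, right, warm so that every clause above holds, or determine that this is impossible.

Branch on west: set west = 0.
Branch on cyan: set cyan = 1.
Unit clause (right) forces right = 1.
Unit clause (down') forces down = 0.
But (down) is also a unit clause — contradiction.
So cyan must be the other value — set cyan = 0.
Unit clause (down) forces down = 1.
Unit clause (right') forces right = 0.
Unit clause (warm) forces warm = 1.
But (warm') is also a unit clause — contradiction.
Either choice for cyan ends in contradiction.
So west must be the other value — set west = 1.
Branch on down: set down = 1.
Branch on warm: set warm = 0.
Unit clause (right) forces right = 1.
Unit clause (cyan') forces cyan = 0.
But (cyan) is also a unit clause — contradiction.
So warm must be the other value — set warm = 1.
Unit clause (right) forces right = 1.
But (right') is also a unit clause — contradiction.
Either choice for warm ends in contradiction.
So down must be the other value — set down = 0.
Unit clause (cyan) forces cyan = 1.
Unit clause (warm') forces warm = 0.
Unit clause (right) forces right = 1.
But (right') is also a unit clause — contradiction.
Either choice for down ends in contradiction.
Either choice for west ends in contradiction.

UNSATISFIABLE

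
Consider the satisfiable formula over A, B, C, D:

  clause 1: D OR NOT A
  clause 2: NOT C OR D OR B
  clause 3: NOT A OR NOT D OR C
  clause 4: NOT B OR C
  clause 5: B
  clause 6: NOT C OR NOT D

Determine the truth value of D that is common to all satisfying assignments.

Suppose D = true.
The clause (B) is unit, so B = true.
The clause (C) is unit, so C = true.
That conflicts with the unit clause (NOT C).
So every satisfying assignment has D = False.

False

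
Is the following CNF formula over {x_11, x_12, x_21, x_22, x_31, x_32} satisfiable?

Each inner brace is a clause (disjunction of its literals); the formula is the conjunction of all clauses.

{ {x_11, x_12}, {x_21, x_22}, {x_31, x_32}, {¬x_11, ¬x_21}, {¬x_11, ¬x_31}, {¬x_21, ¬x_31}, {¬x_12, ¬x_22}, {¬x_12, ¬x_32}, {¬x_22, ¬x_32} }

Branch on x_11: set x_11 = True.
Unit clause (¬x_21) forces x_21 = False.
Unit clause (x_22) forces x_22 = True.
Unit clause (¬x_31) forces x_31 = False.
Unit clause (x_32) forces x_32 = True.
Now (¬x_32) is unsatisfied and unit — conflict.
So x_11 must be the other value — set x_11 = False.
Unit clause (x_12) forces x_12 = True.
Unit clause (¬x_22) forces x_22 = False.
Unit clause (x_21) forces x_21 = True.
Unit clause (¬x_31) forces x_31 = False.
Unit clause (x_32) forces x_32 = True.
Now (¬x_32) is unsatisfied and unit — conflict.
Both values of x_11 lead to a conflict.
No assignment satisfies every clause.

No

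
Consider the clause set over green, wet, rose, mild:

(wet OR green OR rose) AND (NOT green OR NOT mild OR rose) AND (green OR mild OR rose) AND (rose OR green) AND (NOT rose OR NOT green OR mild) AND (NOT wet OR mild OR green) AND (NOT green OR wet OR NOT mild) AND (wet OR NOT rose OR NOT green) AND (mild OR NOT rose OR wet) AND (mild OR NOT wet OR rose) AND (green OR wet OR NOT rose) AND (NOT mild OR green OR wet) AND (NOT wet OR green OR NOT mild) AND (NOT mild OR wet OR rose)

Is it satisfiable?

Satisfiable

Branch on rose: set rose = true.
Branch on green: set green = true.
(mild) alone gives mild = true.
(wet) alone gives wet = true.
All clauses are satisfied.
A satisfying assignment: green ↦ true; wet ↦ true; rose ↦ true; mild ↦ true.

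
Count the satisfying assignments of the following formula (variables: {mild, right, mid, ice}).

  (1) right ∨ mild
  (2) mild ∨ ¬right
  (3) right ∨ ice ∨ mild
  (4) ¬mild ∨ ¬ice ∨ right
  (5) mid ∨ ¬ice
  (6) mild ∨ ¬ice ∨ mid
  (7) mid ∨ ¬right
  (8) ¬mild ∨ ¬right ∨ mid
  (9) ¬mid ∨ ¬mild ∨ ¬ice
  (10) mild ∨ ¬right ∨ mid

There are 2^4 = 16 truth assignments over (mild, right, mid, ice).
Check each against the 10 clauses (columns in the order mild, right, mid, ice):
  F F F F  ✗ fails (right ∨ mild)
  F F F T  ✗ fails (right ∨ mild)
  F F T F  ✗ fails (right ∨ mild)
  F F T T  ✗ fails (right ∨ mild)
  F T F F  ✗ fails (mild ∨ ¬right)
  F T F T  ✗ fails (mild ∨ ¬right)
  F T T F  ✗ fails (mild ∨ ¬right)
  F T T T  ✗ fails (mild ∨ ¬right)
  T F F F  ✓ satisfies all
  T F F T  ✗ fails (¬mild ∨ ¬ice ∨ right)
  T F T F  ✓ satisfies all
  T F T T  ✗ fails (¬mild ∨ ¬ice ∨ right)
  T T F F  ✗ fails (mid ∨ ¬right)
  T T F T  ✗ fails (mid ∨ ¬ice)
  T T T F  ✓ satisfies all
  T T T T  ✗ fails (¬mid ∨ ¬mild ∨ ¬ice)
3 of the 16 rows are models.

3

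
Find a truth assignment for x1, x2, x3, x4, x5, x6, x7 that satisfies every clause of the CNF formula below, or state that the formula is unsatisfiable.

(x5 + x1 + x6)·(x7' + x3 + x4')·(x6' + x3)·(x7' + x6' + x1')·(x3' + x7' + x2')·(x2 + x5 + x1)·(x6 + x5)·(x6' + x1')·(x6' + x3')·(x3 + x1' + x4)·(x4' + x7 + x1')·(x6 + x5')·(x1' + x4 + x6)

Try x6 = 0.
The clause (x5) is unit, so x5 = 1.
Now (x5') is unsatisfied and unit — conflict.
Undo x6 and try x6 = 1.
The clause (x3) is unit, so x3 = 1.
Now (x3') is unsatisfied and unit — conflict.
Either choice for x6 ends in contradiction.

UNSATISFIABLE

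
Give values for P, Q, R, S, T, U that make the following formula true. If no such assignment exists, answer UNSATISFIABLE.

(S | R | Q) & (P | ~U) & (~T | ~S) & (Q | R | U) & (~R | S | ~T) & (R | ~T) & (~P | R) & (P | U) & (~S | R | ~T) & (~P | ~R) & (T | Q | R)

Try P = 1.
The clause (R) is unit, so R = 1.
That conflicts with the unit clause (~R).
So P must be the other value — set P = 0.
The clause (~U) is unit, so U = 0.
That conflicts with the unit clause (U).
Both values of P lead to a conflict.

UNSATISFIABLE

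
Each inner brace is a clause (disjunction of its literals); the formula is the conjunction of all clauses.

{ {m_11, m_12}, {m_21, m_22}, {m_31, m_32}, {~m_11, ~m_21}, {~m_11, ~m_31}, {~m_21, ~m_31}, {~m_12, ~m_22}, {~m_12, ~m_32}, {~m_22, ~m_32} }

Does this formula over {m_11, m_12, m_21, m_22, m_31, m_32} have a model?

No, unsatisfiable

Try m_11 = 1.
The clause (~m_21) is unit, so m_21 = 0.
The clause (m_22) is unit, so m_22 = 1.
The clause (~m_31) is unit, so m_31 = 0.
The clause (m_32) is unit, so m_32 = 1.
That conflicts with the unit clause (~m_32).
Undo m_11 and try m_11 = 0.
The clause (m_12) is unit, so m_12 = 1.
The clause (~m_22) is unit, so m_22 = 0.
The clause (m_21) is unit, so m_21 = 1.
The clause (~m_31) is unit, so m_31 = 0.
The clause (m_32) is unit, so m_32 = 1.
That conflicts with the unit clause (~m_32).
Both values of m_11 lead to a conflict.
No assignment satisfies every clause.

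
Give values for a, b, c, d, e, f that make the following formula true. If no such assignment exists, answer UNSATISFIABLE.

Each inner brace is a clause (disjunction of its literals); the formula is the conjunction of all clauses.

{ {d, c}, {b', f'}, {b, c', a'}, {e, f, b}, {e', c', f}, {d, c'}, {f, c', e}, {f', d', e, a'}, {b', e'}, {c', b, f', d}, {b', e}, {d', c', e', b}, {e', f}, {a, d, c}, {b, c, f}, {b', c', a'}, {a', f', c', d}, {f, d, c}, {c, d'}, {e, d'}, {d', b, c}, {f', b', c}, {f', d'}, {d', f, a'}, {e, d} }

Case d = 1:
From the singleton clause (c), c = 1.
From the singleton clause (e), e = 1.
From the singleton clause (f), f = 1.
But (f') is also a unit clause — contradiction.
So d must be the other value — set d = 0.
From the singleton clause (c), c = 1.
But (c') is also a unit clause — contradiction.
Both values of d lead to a conflict.

UNSATISFIABLE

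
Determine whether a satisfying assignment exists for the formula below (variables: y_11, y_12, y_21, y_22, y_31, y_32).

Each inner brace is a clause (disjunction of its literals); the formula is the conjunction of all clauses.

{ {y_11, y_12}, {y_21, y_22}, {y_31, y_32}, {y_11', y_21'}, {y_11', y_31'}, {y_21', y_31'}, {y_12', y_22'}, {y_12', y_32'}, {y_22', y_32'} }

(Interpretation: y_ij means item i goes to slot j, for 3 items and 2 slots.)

No, unsatisfiable

Suppose y_11 = 1.
Unit clause (y_21') forces y_21 = 0.
Unit clause (y_22) forces y_22 = 1.
Unit clause (y_31') forces y_31 = 0.
Unit clause (y_32) forces y_32 = 1.
But (y_32') is also a unit clause — contradiction.
Backtrack on y_11: now try y_11 = 0.
Unit clause (y_12) forces y_12 = 1.
Unit clause (y_22') forces y_22 = 0.
Unit clause (y_21) forces y_21 = 1.
Unit clause (y_31') forces y_31 = 0.
Unit clause (y_32) forces y_32 = 1.
But (y_32') is also a unit clause — contradiction.
Either choice for y_11 ends in contradiction.
No assignment satisfies every clause.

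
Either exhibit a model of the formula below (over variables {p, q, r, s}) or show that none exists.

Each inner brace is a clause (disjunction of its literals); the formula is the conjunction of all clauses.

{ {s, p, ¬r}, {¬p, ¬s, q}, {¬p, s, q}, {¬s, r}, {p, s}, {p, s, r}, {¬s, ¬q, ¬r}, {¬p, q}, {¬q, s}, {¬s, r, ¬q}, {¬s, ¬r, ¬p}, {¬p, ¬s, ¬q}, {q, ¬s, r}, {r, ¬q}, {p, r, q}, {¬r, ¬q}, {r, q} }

p ↦ False, q ↦ False, r ↦ True, s ↦ True

Try s = True.
Unit clause (r) forces r = True.
Unit clause (¬q) forces q = False.
Unit clause (¬p) forces p = False.
All clauses are satisfied.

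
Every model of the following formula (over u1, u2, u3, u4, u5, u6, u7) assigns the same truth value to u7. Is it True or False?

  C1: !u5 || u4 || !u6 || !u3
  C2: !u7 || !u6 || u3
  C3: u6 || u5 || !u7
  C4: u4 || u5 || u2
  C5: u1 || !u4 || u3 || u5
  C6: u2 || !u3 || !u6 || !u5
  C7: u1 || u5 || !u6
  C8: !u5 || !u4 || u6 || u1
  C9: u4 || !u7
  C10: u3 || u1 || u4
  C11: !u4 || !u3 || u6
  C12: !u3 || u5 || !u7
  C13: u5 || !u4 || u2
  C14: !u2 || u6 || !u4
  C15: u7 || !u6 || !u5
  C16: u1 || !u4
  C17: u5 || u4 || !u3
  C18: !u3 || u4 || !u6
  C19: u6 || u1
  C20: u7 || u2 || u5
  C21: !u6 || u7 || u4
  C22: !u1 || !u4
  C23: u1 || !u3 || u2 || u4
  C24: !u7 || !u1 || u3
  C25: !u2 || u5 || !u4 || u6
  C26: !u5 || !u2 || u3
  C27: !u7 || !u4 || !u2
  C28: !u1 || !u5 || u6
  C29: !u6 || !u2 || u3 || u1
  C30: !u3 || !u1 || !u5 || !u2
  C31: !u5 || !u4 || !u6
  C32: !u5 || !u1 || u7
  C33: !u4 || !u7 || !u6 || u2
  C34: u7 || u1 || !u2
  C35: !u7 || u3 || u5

Suppose u7 = true.
Unit clause (u4) forces u4 = true.
Unit clause (u1) forces u1 = true.
Now (!u1) is unsatisfied and unit — conflict.
So every satisfying assignment has u7 = False.

False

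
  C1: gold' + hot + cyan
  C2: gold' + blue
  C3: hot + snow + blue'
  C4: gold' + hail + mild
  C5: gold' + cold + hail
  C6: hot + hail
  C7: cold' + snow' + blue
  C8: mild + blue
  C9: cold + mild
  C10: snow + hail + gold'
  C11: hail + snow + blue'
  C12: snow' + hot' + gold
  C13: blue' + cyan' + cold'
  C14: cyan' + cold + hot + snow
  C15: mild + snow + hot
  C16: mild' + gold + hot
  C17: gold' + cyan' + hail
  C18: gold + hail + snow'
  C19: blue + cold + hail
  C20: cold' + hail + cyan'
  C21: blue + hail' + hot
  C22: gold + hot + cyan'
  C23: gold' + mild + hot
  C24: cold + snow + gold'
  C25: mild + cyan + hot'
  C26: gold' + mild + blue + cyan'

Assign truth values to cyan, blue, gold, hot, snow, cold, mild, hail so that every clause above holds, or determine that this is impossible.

Case gold = 1:
(blue) alone gives blue = 1.
Case hot = 1:
Case hail = 0:
(mild) alone gives mild = 1.
(cold) alone gives cold = 1.
(snow) alone gives snow = 1.
(cyan') alone gives cyan = 0.
All clauses are satisfied.

cyan ↦ 0; blue ↦ 1; gold ↦ 1; hot ↦ 1; snow ↦ 1; cold ↦ 1; mild ↦ 1; hail ↦ 0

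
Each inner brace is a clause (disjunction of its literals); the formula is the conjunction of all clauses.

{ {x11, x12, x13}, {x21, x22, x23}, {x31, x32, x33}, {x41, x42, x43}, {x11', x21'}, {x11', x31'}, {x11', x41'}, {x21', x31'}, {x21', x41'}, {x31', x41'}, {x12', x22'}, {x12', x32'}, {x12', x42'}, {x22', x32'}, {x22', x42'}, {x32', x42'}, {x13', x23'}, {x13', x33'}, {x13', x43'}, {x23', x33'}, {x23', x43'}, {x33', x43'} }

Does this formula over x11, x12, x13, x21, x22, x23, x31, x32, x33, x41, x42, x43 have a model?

Try x11 = 0.
Try x12 = 1.
From the singleton clause (x22'), x22 = 0.
From the singleton clause (x32'), x32 = 0.
From the singleton clause (x42'), x42 = 0.
Try x21 = 1.
From the singleton clause (x31'), x31 = 0.
From the singleton clause (x33), x33 = 1.
From the singleton clause (x41'), x41 = 0.
From the singleton clause (x43), x43 = 1.
Now (x43') is unsatisfied and unit — conflict.
Backtrack on x21: now try x21 = 0.
From the singleton clause (x23), x23 = 1.
From the singleton clause (x13'), x13 = 0.
From the singleton clause (x33'), x33 = 0.
From the singleton clause (x31), x31 = 1.
From the singleton clause (x41'), x41 = 0.
From the singleton clause (x43), x43 = 1.
Now (x43') is unsatisfied and unit — conflict.
Both values of x21 lead to a conflict.
Backtrack on x12: now try x12 = 0.
From the singleton clause (x13), x13 = 1.
From the singleton clause (x23'), x23 = 0.
From the singleton clause (x33'), x33 = 0.
From the singleton clause (x43'), x43 = 0.
Try x21 = 1.
From the singleton clause (x31'), x31 = 0.
From the singleton clause (x32), x32 = 1.
From the singleton clause (x41'), x41 = 0.
From the singleton clause (x42), x42 = 1.
Now (x42') is unsatisfied and unit — conflict.
Backtrack on x21: now try x21 = 0.
From the singleton clause (x22), x22 = 1.
From the singleton clause (x32'), x32 = 0.
From the singleton clause (x31), x31 = 1.
From the singleton clause (x41'), x41 = 0.
From the singleton clause (x42), x42 = 1.
Now (x42') is unsatisfied and unit — conflict.
Both values of x21 lead to a conflict.
Both values of x12 lead to a conflict.
Backtrack on x11: now try x11 = 1.
From the singleton clause (x21'), x21 = 0.
From the singleton clause (x31'), x31 = 0.
From the singleton clause (x41'), x41 = 0.
Try x22 = 1.
From the singleton clause (x12'), x12 = 0.
From the singleton clause (x32'), x32 = 0.
From the singleton clause (x33), x33 = 1.
From the singleton clause (x42'), x42 = 0.
From the singleton clause (x43), x43 = 1.
Now (x43') is unsatisfied and unit — conflict.
Backtrack on x22: now try x22 = 0.
From the singleton clause (x23), x23 = 1.
From the singleton clause (x13'), x13 = 0.
From the singleton clause (x33'), x33 = 0.
From the singleton clause (x32), x32 = 1.
From the singleton clause (x12'), x12 = 0.
From the singleton clause (x42'), x42 = 0.
From the singleton clause (x43), x43 = 1.
Now (x43') is unsatisfied and unit — conflict.
Both values of x22 lead to a conflict.
Both values of x11 lead to a conflict.
No assignment satisfies every clause.

No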